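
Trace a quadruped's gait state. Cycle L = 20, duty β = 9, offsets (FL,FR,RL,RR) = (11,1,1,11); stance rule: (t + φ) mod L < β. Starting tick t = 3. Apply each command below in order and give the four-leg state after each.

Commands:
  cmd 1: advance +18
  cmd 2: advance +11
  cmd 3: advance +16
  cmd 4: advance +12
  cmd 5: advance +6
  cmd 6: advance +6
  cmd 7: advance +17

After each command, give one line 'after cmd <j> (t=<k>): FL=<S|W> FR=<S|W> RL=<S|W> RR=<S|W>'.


after cmd 1 (t=21): FL=W FR=S RL=S RR=W
after cmd 2 (t=32): FL=S FR=W RL=W RR=S
after cmd 3 (t=48): FL=W FR=W RL=W RR=W
after cmd 4 (t=60): FL=W FR=S RL=S RR=W
after cmd 5 (t=66): FL=W FR=S RL=S RR=W
after cmd 6 (t=72): FL=S FR=W RL=W RR=S
after cmd 7 (t=89): FL=S FR=W RL=W RR=S

start t=3: FL=W FR=S RL=S RR=W
cmd 1: advance +18 → t=21, phase=(12,2,2,12) → FL=W FR=S RL=S RR=W
cmd 2: advance +11 → t=32, phase=(3,13,13,3) → FL=S FR=W RL=W RR=S
cmd 3: advance +16 → t=48, phase=(19,9,9,19) → FL=W FR=W RL=W RR=W
cmd 4: advance +12 → t=60, phase=(11,1,1,11) → FL=W FR=S RL=S RR=W
cmd 5: advance +6 → t=66, phase=(17,7,7,17) → FL=W FR=S RL=S RR=W
cmd 6: advance +6 → t=72, phase=(3,13,13,3) → FL=S FR=W RL=W RR=S
cmd 7: advance +17 → t=89, phase=(0,10,10,0) → FL=S FR=W RL=W RR=S


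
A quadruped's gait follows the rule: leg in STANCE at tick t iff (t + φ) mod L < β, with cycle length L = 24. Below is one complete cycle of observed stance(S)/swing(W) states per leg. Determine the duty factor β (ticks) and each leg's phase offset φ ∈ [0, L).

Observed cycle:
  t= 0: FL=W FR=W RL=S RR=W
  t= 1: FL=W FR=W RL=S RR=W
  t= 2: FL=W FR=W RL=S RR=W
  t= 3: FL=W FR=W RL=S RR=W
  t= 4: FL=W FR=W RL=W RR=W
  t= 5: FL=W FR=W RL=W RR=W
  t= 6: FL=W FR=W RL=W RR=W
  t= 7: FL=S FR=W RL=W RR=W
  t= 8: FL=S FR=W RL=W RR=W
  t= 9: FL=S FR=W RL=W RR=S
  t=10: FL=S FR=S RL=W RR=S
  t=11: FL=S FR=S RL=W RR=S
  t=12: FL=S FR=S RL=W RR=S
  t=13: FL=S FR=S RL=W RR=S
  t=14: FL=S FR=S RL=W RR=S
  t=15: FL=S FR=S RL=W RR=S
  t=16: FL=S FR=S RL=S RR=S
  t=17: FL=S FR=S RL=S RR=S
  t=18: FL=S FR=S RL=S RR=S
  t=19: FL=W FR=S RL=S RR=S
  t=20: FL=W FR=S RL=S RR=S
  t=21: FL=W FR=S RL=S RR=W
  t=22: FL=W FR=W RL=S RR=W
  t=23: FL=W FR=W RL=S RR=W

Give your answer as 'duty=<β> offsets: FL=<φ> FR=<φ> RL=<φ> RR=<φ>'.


duty β = stance ticks per leg = 12
FL: stance ticks = 12; W→S at t=7 → φ=17
FR: stance ticks = 12; W→S at t=10 → φ=14
RL: stance ticks = 12; W→S at t=16 → φ=8
RR: stance ticks = 12; W→S at t=9 → φ=15

duty=12 offsets: FL=17 FR=14 RL=8 RR=15


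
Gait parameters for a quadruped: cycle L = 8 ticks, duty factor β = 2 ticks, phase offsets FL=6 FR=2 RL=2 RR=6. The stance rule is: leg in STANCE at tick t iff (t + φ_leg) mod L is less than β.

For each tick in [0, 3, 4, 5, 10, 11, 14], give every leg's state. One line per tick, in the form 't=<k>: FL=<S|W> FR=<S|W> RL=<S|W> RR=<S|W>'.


t=0: FL=W FR=W RL=W RR=W
t=3: FL=S FR=W RL=W RR=S
t=4: FL=W FR=W RL=W RR=W
t=5: FL=W FR=W RL=W RR=W
t=10: FL=S FR=W RL=W RR=S
t=11: FL=S FR=W RL=W RR=S
t=14: FL=W FR=S RL=S RR=W

t=0: phase=(6,2,2,6) vs β=2 → FL=W FR=W RL=W RR=W
t=3: phase=(1,5,5,1) vs β=2 → FL=S FR=W RL=W RR=S
t=4: phase=(2,6,6,2) vs β=2 → FL=W FR=W RL=W RR=W
t=5: phase=(3,7,7,3) vs β=2 → FL=W FR=W RL=W RR=W
t=10: phase=(0,4,4,0) vs β=2 → FL=S FR=W RL=W RR=S
t=11: phase=(1,5,5,1) vs β=2 → FL=S FR=W RL=W RR=S
t=14: phase=(4,0,0,4) vs β=2 → FL=W FR=S RL=S RR=W


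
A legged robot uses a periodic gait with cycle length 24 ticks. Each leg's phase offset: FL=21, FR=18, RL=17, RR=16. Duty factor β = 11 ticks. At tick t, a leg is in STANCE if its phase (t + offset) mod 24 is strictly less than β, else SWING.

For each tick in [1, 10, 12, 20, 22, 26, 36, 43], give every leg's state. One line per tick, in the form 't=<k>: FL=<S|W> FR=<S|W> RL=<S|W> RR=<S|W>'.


t=1: FL=W FR=W RL=W RR=W
t=10: FL=S FR=S RL=S RR=S
t=12: FL=S FR=S RL=S RR=S
t=20: FL=W FR=W RL=W RR=W
t=22: FL=W FR=W RL=W RR=W
t=26: FL=W FR=W RL=W RR=W
t=36: FL=S FR=S RL=S RR=S
t=43: FL=W FR=W RL=W RR=W

t=1: phase=(22,19,18,17) vs β=11 → FL=W FR=W RL=W RR=W
t=10: phase=(7,4,3,2) vs β=11 → FL=S FR=S RL=S RR=S
t=12: phase=(9,6,5,4) vs β=11 → FL=S FR=S RL=S RR=S
t=20: phase=(17,14,13,12) vs β=11 → FL=W FR=W RL=W RR=W
t=22: phase=(19,16,15,14) vs β=11 → FL=W FR=W RL=W RR=W
t=26: phase=(23,20,19,18) vs β=11 → FL=W FR=W RL=W RR=W
t=36: phase=(9,6,5,4) vs β=11 → FL=S FR=S RL=S RR=S
t=43: phase=(16,13,12,11) vs β=11 → FL=W FR=W RL=W RR=W


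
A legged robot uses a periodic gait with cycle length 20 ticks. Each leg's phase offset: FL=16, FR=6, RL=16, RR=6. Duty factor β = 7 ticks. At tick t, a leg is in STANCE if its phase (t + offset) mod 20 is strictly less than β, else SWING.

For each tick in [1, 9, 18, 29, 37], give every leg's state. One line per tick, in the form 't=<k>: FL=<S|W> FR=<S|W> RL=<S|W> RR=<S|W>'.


t=1: FL=W FR=W RL=W RR=W
t=9: FL=S FR=W RL=S RR=W
t=18: FL=W FR=S RL=W RR=S
t=29: FL=S FR=W RL=S RR=W
t=37: FL=W FR=S RL=W RR=S

t=1: phase=(17,7,17,7) vs β=7 → FL=W FR=W RL=W RR=W
t=9: phase=(5,15,5,15) vs β=7 → FL=S FR=W RL=S RR=W
t=18: phase=(14,4,14,4) vs β=7 → FL=W FR=S RL=W RR=S
t=29: phase=(5,15,5,15) vs β=7 → FL=S FR=W RL=S RR=W
t=37: phase=(13,3,13,3) vs β=7 → FL=W FR=S RL=W RR=S


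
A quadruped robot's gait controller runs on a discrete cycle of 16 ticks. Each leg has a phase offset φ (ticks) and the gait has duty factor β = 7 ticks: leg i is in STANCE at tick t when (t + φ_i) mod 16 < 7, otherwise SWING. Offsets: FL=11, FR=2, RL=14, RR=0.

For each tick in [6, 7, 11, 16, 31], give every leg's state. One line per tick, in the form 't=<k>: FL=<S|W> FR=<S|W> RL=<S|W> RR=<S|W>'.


t=6: phase=(1,8,4,6) vs β=7 → FL=S FR=W RL=S RR=S
t=7: phase=(2,9,5,7) vs β=7 → FL=S FR=W RL=S RR=W
t=11: phase=(6,13,9,11) vs β=7 → FL=S FR=W RL=W RR=W
t=16: phase=(11,2,14,0) vs β=7 → FL=W FR=S RL=W RR=S
t=31: phase=(10,1,13,15) vs β=7 → FL=W FR=S RL=W RR=W

t=6: FL=S FR=W RL=S RR=S
t=7: FL=S FR=W RL=S RR=W
t=11: FL=S FR=W RL=W RR=W
t=16: FL=W FR=S RL=W RR=S
t=31: FL=W FR=S RL=W RR=W


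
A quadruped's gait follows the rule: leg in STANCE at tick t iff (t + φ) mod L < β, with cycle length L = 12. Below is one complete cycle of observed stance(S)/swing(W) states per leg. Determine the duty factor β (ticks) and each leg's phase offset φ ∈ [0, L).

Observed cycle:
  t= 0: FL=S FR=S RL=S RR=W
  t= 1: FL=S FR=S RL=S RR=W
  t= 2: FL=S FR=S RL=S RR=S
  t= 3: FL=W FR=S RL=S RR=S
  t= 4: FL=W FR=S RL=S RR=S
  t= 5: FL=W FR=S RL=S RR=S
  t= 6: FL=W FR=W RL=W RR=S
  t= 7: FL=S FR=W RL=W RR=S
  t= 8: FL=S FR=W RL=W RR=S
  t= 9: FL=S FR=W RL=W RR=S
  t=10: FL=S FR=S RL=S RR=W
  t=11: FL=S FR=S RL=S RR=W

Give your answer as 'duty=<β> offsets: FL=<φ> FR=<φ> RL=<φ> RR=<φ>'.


duty=8 offsets: FL=5 FR=2 RL=2 RR=10

duty β = stance ticks per leg = 8
FL: stance ticks = 8; W→S at t=7 → φ=5
FR: stance ticks = 8; W→S at t=10 → φ=2
RL: stance ticks = 8; W→S at t=10 → φ=2
RR: stance ticks = 8; W→S at t=2 → φ=10


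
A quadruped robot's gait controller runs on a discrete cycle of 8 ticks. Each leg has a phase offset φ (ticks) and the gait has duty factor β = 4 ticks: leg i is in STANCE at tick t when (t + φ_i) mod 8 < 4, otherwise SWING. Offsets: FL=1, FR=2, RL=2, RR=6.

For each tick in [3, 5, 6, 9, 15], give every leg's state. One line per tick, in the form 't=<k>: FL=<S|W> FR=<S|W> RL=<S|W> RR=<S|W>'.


t=3: FL=W FR=W RL=W RR=S
t=5: FL=W FR=W RL=W RR=S
t=6: FL=W FR=S RL=S RR=W
t=9: FL=S FR=S RL=S RR=W
t=15: FL=S FR=S RL=S RR=W

t=3: phase=(4,5,5,1) vs β=4 → FL=W FR=W RL=W RR=S
t=5: phase=(6,7,7,3) vs β=4 → FL=W FR=W RL=W RR=S
t=6: phase=(7,0,0,4) vs β=4 → FL=W FR=S RL=S RR=W
t=9: phase=(2,3,3,7) vs β=4 → FL=S FR=S RL=S RR=W
t=15: phase=(0,1,1,5) vs β=4 → FL=S FR=S RL=S RR=W


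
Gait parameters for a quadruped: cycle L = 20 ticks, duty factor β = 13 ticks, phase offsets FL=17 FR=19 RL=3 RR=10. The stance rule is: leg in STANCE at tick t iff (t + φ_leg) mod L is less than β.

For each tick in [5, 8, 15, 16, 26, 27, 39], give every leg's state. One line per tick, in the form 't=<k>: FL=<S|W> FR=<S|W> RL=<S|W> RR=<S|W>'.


t=5: FL=S FR=S RL=S RR=W
t=8: FL=S FR=S RL=S RR=W
t=15: FL=S FR=W RL=W RR=S
t=16: FL=W FR=W RL=W RR=S
t=26: FL=S FR=S RL=S RR=W
t=27: FL=S FR=S RL=S RR=W
t=39: FL=W FR=W RL=S RR=S

t=5: phase=(2,4,8,15) vs β=13 → FL=S FR=S RL=S RR=W
t=8: phase=(5,7,11,18) vs β=13 → FL=S FR=S RL=S RR=W
t=15: phase=(12,14,18,5) vs β=13 → FL=S FR=W RL=W RR=S
t=16: phase=(13,15,19,6) vs β=13 → FL=W FR=W RL=W RR=S
t=26: phase=(3,5,9,16) vs β=13 → FL=S FR=S RL=S RR=W
t=27: phase=(4,6,10,17) vs β=13 → FL=S FR=S RL=S RR=W
t=39: phase=(16,18,2,9) vs β=13 → FL=W FR=W RL=S RR=S


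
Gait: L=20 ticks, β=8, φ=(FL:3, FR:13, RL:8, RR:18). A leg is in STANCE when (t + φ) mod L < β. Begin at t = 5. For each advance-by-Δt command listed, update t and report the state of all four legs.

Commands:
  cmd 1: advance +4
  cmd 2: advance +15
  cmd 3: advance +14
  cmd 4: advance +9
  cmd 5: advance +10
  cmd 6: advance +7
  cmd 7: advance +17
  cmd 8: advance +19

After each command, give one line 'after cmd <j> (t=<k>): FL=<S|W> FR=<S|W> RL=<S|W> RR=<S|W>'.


after cmd 1 (t=9): FL=W FR=S RL=W RR=S
after cmd 2 (t=24): FL=S FR=W RL=W RR=S
after cmd 3 (t=38): FL=S FR=W RL=S RR=W
after cmd 4 (t=47): FL=W FR=S RL=W RR=S
after cmd 5 (t=57): FL=S FR=W RL=S RR=W
after cmd 6 (t=64): FL=S FR=W RL=W RR=S
after cmd 7 (t=81): FL=S FR=W RL=W RR=W
after cmd 8 (t=100): FL=S FR=W RL=W RR=W

start t=5: FL=W FR=W RL=W RR=S
cmd 1: advance +4 → t=9, phase=(12,2,17,7) → FL=W FR=S RL=W RR=S
cmd 2: advance +15 → t=24, phase=(7,17,12,2) → FL=S FR=W RL=W RR=S
cmd 3: advance +14 → t=38, phase=(1,11,6,16) → FL=S FR=W RL=S RR=W
cmd 4: advance +9 → t=47, phase=(10,0,15,5) → FL=W FR=S RL=W RR=S
cmd 5: advance +10 → t=57, phase=(0,10,5,15) → FL=S FR=W RL=S RR=W
cmd 6: advance +7 → t=64, phase=(7,17,12,2) → FL=S FR=W RL=W RR=S
cmd 7: advance +17 → t=81, phase=(4,14,9,19) → FL=S FR=W RL=W RR=W
cmd 8: advance +19 → t=100, phase=(3,13,8,18) → FL=S FR=W RL=W RR=W


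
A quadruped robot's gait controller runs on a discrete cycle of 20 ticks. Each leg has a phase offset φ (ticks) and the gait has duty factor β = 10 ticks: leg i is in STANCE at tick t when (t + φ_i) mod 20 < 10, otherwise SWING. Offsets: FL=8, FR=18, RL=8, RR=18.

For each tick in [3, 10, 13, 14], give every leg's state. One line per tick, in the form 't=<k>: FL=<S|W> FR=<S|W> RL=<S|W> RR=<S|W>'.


t=3: phase=(11,1,11,1) vs β=10 → FL=W FR=S RL=W RR=S
t=10: phase=(18,8,18,8) vs β=10 → FL=W FR=S RL=W RR=S
t=13: phase=(1,11,1,11) vs β=10 → FL=S FR=W RL=S RR=W
t=14: phase=(2,12,2,12) vs β=10 → FL=S FR=W RL=S RR=W

t=3: FL=W FR=S RL=W RR=S
t=10: FL=W FR=S RL=W RR=S
t=13: FL=S FR=W RL=S RR=W
t=14: FL=S FR=W RL=S RR=W


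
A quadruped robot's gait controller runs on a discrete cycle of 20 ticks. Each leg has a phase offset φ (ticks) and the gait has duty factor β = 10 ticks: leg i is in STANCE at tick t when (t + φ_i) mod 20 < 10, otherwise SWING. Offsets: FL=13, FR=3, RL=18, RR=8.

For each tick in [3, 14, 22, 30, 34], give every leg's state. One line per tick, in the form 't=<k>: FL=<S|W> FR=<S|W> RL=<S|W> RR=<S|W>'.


t=3: phase=(16,6,1,11) vs β=10 → FL=W FR=S RL=S RR=W
t=14: phase=(7,17,12,2) vs β=10 → FL=S FR=W RL=W RR=S
t=22: phase=(15,5,0,10) vs β=10 → FL=W FR=S RL=S RR=W
t=30: phase=(3,13,8,18) vs β=10 → FL=S FR=W RL=S RR=W
t=34: phase=(7,17,12,2) vs β=10 → FL=S FR=W RL=W RR=S

t=3: FL=W FR=S RL=S RR=W
t=14: FL=S FR=W RL=W RR=S
t=22: FL=W FR=S RL=S RR=W
t=30: FL=S FR=W RL=S RR=W
t=34: FL=S FR=W RL=W RR=S


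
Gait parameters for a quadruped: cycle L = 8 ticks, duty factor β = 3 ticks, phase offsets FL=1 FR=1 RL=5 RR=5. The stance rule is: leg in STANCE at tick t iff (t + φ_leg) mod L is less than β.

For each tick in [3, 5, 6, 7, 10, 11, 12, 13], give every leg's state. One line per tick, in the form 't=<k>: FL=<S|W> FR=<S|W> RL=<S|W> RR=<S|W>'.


t=3: FL=W FR=W RL=S RR=S
t=5: FL=W FR=W RL=S RR=S
t=6: FL=W FR=W RL=W RR=W
t=7: FL=S FR=S RL=W RR=W
t=10: FL=W FR=W RL=W RR=W
t=11: FL=W FR=W RL=S RR=S
t=12: FL=W FR=W RL=S RR=S
t=13: FL=W FR=W RL=S RR=S

t=3: phase=(4,4,0,0) vs β=3 → FL=W FR=W RL=S RR=S
t=5: phase=(6,6,2,2) vs β=3 → FL=W FR=W RL=S RR=S
t=6: phase=(7,7,3,3) vs β=3 → FL=W FR=W RL=W RR=W
t=7: phase=(0,0,4,4) vs β=3 → FL=S FR=S RL=W RR=W
t=10: phase=(3,3,7,7) vs β=3 → FL=W FR=W RL=W RR=W
t=11: phase=(4,4,0,0) vs β=3 → FL=W FR=W RL=S RR=S
t=12: phase=(5,5,1,1) vs β=3 → FL=W FR=W RL=S RR=S
t=13: phase=(6,6,2,2) vs β=3 → FL=W FR=W RL=S RR=S


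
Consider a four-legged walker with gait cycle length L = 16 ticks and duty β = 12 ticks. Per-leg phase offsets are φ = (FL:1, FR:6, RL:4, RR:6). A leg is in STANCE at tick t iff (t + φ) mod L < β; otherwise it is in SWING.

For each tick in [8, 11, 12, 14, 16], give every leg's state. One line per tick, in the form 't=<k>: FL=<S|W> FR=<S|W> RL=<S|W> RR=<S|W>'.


t=8: FL=S FR=W RL=W RR=W
t=11: FL=W FR=S RL=W RR=S
t=12: FL=W FR=S RL=S RR=S
t=14: FL=W FR=S RL=S RR=S
t=16: FL=S FR=S RL=S RR=S

t=8: phase=(9,14,12,14) vs β=12 → FL=S FR=W RL=W RR=W
t=11: phase=(12,1,15,1) vs β=12 → FL=W FR=S RL=W RR=S
t=12: phase=(13,2,0,2) vs β=12 → FL=W FR=S RL=S RR=S
t=14: phase=(15,4,2,4) vs β=12 → FL=W FR=S RL=S RR=S
t=16: phase=(1,6,4,6) vs β=12 → FL=S FR=S RL=S RR=S


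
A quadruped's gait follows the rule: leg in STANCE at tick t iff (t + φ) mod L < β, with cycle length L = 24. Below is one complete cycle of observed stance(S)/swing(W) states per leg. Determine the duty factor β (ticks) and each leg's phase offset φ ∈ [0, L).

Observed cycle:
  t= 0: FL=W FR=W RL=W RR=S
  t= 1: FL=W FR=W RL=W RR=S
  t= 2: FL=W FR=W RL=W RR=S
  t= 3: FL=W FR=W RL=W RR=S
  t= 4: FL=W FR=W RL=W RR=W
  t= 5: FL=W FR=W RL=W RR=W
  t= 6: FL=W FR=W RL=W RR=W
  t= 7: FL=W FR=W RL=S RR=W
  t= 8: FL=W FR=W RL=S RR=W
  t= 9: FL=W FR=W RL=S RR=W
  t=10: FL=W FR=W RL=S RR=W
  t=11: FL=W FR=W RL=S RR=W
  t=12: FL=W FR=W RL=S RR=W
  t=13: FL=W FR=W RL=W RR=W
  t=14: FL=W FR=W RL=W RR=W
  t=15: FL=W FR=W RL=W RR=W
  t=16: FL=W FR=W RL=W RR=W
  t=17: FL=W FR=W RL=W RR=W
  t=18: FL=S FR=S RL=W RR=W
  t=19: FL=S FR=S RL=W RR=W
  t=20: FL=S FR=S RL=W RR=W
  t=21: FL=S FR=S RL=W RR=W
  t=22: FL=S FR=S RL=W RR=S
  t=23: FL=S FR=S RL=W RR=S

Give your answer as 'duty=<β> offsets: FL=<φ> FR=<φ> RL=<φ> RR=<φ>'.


duty=6 offsets: FL=6 FR=6 RL=17 RR=2

duty β = stance ticks per leg = 6
FL: stance ticks = 6; W→S at t=18 → φ=6
FR: stance ticks = 6; W→S at t=18 → φ=6
RL: stance ticks = 6; W→S at t=7 → φ=17
RR: stance ticks = 6; W→S at t=22 → φ=2


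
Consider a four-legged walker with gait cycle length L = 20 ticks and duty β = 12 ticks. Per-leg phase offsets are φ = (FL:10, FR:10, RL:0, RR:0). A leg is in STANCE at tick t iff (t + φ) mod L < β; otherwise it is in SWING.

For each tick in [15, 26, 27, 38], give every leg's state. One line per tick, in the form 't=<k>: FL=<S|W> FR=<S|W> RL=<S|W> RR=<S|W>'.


t=15: phase=(5,5,15,15) vs β=12 → FL=S FR=S RL=W RR=W
t=26: phase=(16,16,6,6) vs β=12 → FL=W FR=W RL=S RR=S
t=27: phase=(17,17,7,7) vs β=12 → FL=W FR=W RL=S RR=S
t=38: phase=(8,8,18,18) vs β=12 → FL=S FR=S RL=W RR=W

t=15: FL=S FR=S RL=W RR=W
t=26: FL=W FR=W RL=S RR=S
t=27: FL=W FR=W RL=S RR=S
t=38: FL=S FR=S RL=W RR=W


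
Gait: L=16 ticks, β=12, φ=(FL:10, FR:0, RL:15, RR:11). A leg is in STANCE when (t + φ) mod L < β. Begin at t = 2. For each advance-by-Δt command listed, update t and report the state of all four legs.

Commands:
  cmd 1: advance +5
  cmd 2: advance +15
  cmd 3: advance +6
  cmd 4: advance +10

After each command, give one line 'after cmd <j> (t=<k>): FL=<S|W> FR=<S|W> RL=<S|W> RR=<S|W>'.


after cmd 1 (t=7): FL=S FR=S RL=S RR=S
after cmd 2 (t=22): FL=S FR=S RL=S RR=S
after cmd 3 (t=28): FL=S FR=W RL=S RR=S
after cmd 4 (t=38): FL=S FR=S RL=S RR=S

start t=2: FL=W FR=S RL=S RR=W
cmd 1: advance +5 → t=7, phase=(1,7,6,2) → FL=S FR=S RL=S RR=S
cmd 2: advance +15 → t=22, phase=(0,6,5,1) → FL=S FR=S RL=S RR=S
cmd 3: advance +6 → t=28, phase=(6,12,11,7) → FL=S FR=W RL=S RR=S
cmd 4: advance +10 → t=38, phase=(0,6,5,1) → FL=S FR=S RL=S RR=S


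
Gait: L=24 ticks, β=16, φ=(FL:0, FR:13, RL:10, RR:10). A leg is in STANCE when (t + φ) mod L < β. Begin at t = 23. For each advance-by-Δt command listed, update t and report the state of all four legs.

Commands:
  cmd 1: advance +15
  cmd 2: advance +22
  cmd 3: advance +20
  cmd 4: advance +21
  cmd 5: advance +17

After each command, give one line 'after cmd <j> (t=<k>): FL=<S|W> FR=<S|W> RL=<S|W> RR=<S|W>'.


after cmd 1 (t=38): FL=S FR=S RL=S RR=S
after cmd 2 (t=60): FL=S FR=S RL=W RR=W
after cmd 3 (t=80): FL=S FR=W RL=W RR=W
after cmd 4 (t=101): FL=S FR=W RL=S RR=S
after cmd 5 (t=118): FL=W FR=S RL=S RR=S

start t=23: FL=W FR=S RL=S RR=S
cmd 1: advance +15 → t=38, phase=(14,3,0,0) → FL=S FR=S RL=S RR=S
cmd 2: advance +22 → t=60, phase=(12,1,22,22) → FL=S FR=S RL=W RR=W
cmd 3: advance +20 → t=80, phase=(8,21,18,18) → FL=S FR=W RL=W RR=W
cmd 4: advance +21 → t=101, phase=(5,18,15,15) → FL=S FR=W RL=S RR=S
cmd 5: advance +17 → t=118, phase=(22,11,8,8) → FL=W FR=S RL=S RR=S


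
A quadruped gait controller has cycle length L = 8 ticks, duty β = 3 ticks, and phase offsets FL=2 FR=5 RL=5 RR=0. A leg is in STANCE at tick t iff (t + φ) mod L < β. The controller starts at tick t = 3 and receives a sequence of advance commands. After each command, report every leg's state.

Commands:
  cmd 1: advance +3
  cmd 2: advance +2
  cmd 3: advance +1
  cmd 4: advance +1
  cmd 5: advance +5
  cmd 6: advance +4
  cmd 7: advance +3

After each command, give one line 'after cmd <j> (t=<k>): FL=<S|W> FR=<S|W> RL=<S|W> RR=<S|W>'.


after cmd 1 (t=6): FL=S FR=W RL=W RR=W
after cmd 2 (t=8): FL=S FR=W RL=W RR=S
after cmd 3 (t=9): FL=W FR=W RL=W RR=S
after cmd 4 (t=10): FL=W FR=W RL=W RR=S
after cmd 5 (t=15): FL=S FR=W RL=W RR=W
after cmd 6 (t=19): FL=W FR=S RL=S RR=W
after cmd 7 (t=22): FL=S FR=W RL=W RR=W

start t=3: FL=W FR=S RL=S RR=W
cmd 1: advance +3 → t=6, phase=(0,3,3,6) → FL=S FR=W RL=W RR=W
cmd 2: advance +2 → t=8, phase=(2,5,5,0) → FL=S FR=W RL=W RR=S
cmd 3: advance +1 → t=9, phase=(3,6,6,1) → FL=W FR=W RL=W RR=S
cmd 4: advance +1 → t=10, phase=(4,7,7,2) → FL=W FR=W RL=W RR=S
cmd 5: advance +5 → t=15, phase=(1,4,4,7) → FL=S FR=W RL=W RR=W
cmd 6: advance +4 → t=19, phase=(5,0,0,3) → FL=W FR=S RL=S RR=W
cmd 7: advance +3 → t=22, phase=(0,3,3,6) → FL=S FR=W RL=W RR=W


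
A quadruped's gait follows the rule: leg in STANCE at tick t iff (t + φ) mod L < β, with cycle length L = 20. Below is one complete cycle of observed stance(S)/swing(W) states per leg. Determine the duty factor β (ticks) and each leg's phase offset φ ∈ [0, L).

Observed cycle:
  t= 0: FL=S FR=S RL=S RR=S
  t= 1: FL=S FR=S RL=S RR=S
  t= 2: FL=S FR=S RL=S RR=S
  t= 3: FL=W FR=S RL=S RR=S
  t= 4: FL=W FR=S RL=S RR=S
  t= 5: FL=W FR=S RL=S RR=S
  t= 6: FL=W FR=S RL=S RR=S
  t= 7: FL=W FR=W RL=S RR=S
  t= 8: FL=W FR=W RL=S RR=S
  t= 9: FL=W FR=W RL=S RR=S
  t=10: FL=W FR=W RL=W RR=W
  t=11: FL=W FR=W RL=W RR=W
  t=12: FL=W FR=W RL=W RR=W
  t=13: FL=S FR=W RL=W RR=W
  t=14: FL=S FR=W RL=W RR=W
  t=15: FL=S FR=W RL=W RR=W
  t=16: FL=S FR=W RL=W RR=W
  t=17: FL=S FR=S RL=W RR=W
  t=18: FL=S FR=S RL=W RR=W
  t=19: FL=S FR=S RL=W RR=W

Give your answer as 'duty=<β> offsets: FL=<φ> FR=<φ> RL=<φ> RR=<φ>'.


duty=10 offsets: FL=7 FR=3 RL=0 RR=0

duty β = stance ticks per leg = 10
FL: stance ticks = 10; W→S at t=13 → φ=7
FR: stance ticks = 10; W→S at t=17 → φ=3
RL: stance ticks = 10; W→S at t=0 → φ=0
RR: stance ticks = 10; W→S at t=0 → φ=0


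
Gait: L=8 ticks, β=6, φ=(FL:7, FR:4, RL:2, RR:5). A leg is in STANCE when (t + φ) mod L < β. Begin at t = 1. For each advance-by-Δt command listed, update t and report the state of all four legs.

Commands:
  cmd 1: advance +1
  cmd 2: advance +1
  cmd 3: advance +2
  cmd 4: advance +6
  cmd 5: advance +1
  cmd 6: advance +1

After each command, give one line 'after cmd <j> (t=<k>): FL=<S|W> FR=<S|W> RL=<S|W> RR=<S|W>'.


after cmd 1 (t=2): FL=S FR=W RL=S RR=W
after cmd 2 (t=3): FL=S FR=W RL=S RR=S
after cmd 3 (t=5): FL=S FR=S RL=W RR=S
after cmd 4 (t=11): FL=S FR=W RL=S RR=S
after cmd 5 (t=12): FL=S FR=S RL=W RR=S
after cmd 6 (t=13): FL=S FR=S RL=W RR=S

start t=1: FL=S FR=S RL=S RR=W
cmd 1: advance +1 → t=2, phase=(1,6,4,7) → FL=S FR=W RL=S RR=W
cmd 2: advance +1 → t=3, phase=(2,7,5,0) → FL=S FR=W RL=S RR=S
cmd 3: advance +2 → t=5, phase=(4,1,7,2) → FL=S FR=S RL=W RR=S
cmd 4: advance +6 → t=11, phase=(2,7,5,0) → FL=S FR=W RL=S RR=S
cmd 5: advance +1 → t=12, phase=(3,0,6,1) → FL=S FR=S RL=W RR=S
cmd 6: advance +1 → t=13, phase=(4,1,7,2) → FL=S FR=S RL=W RR=S


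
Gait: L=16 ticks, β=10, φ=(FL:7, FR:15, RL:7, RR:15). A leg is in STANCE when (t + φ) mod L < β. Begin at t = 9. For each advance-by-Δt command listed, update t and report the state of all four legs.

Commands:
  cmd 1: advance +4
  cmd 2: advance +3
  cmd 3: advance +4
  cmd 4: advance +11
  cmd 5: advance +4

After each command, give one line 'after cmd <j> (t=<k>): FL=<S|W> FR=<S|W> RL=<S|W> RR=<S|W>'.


start t=9: FL=S FR=S RL=S RR=S
cmd 1: advance +4 → t=13, phase=(4,12,4,12) → FL=S FR=W RL=S RR=W
cmd 2: advance +3 → t=16, phase=(7,15,7,15) → FL=S FR=W RL=S RR=W
cmd 3: advance +4 → t=20, phase=(11,3,11,3) → FL=W FR=S RL=W RR=S
cmd 4: advance +11 → t=31, phase=(6,14,6,14) → FL=S FR=W RL=S RR=W
cmd 5: advance +4 → t=35, phase=(10,2,10,2) → FL=W FR=S RL=W RR=S

after cmd 1 (t=13): FL=S FR=W RL=S RR=W
after cmd 2 (t=16): FL=S FR=W RL=S RR=W
after cmd 3 (t=20): FL=W FR=S RL=W RR=S
after cmd 4 (t=31): FL=S FR=W RL=S RR=W
after cmd 5 (t=35): FL=W FR=S RL=W RR=S


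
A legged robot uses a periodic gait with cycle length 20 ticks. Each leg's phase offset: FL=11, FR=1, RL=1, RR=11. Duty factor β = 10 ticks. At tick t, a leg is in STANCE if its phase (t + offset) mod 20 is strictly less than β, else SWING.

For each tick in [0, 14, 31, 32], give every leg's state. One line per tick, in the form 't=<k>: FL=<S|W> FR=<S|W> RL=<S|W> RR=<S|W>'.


t=0: phase=(11,1,1,11) vs β=10 → FL=W FR=S RL=S RR=W
t=14: phase=(5,15,15,5) vs β=10 → FL=S FR=W RL=W RR=S
t=31: phase=(2,12,12,2) vs β=10 → FL=S FR=W RL=W RR=S
t=32: phase=(3,13,13,3) vs β=10 → FL=S FR=W RL=W RR=S

t=0: FL=W FR=S RL=S RR=W
t=14: FL=S FR=W RL=W RR=S
t=31: FL=S FR=W RL=W RR=S
t=32: FL=S FR=W RL=W RR=S


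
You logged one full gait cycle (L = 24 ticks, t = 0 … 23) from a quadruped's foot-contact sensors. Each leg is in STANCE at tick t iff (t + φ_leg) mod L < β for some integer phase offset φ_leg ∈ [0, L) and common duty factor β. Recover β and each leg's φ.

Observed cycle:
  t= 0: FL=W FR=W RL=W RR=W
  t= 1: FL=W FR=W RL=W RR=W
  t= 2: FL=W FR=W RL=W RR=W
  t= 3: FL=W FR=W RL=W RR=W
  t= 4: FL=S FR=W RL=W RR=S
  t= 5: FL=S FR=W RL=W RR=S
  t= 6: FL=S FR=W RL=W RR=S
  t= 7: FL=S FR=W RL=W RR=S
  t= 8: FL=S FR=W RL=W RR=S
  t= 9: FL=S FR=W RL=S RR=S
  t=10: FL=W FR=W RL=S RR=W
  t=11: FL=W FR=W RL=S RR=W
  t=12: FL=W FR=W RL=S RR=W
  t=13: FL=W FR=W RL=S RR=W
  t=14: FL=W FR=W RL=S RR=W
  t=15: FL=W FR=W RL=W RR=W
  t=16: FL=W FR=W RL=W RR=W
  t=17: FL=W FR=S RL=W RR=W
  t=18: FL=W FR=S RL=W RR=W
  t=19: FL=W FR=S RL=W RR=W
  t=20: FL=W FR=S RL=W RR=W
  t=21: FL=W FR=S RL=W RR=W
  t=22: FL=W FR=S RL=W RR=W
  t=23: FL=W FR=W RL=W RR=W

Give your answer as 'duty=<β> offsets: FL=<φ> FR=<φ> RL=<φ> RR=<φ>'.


duty=6 offsets: FL=20 FR=7 RL=15 RR=20

duty β = stance ticks per leg = 6
FL: stance ticks = 6; W→S at t=4 → φ=20
FR: stance ticks = 6; W→S at t=17 → φ=7
RL: stance ticks = 6; W→S at t=9 → φ=15
RR: stance ticks = 6; W→S at t=4 → φ=20


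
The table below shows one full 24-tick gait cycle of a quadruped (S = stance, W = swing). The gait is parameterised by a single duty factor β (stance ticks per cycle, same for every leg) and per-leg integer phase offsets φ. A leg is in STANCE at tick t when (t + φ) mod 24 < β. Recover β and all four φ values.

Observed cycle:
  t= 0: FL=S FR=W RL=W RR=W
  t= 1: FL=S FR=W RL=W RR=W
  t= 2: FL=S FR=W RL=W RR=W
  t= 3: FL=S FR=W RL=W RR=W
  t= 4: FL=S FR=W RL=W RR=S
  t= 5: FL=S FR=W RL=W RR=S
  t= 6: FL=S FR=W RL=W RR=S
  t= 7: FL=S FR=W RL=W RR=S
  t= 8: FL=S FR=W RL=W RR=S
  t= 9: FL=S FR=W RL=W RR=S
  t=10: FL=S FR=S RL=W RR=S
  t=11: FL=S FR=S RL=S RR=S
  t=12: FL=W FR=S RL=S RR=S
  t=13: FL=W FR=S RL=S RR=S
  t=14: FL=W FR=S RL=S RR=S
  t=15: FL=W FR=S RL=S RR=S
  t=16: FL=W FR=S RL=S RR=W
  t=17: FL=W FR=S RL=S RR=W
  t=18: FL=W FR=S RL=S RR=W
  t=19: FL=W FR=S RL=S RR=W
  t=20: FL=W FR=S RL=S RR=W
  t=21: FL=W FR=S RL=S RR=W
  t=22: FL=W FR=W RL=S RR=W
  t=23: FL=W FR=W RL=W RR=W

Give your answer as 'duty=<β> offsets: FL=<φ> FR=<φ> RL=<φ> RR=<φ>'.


duty=12 offsets: FL=0 FR=14 RL=13 RR=20

duty β = stance ticks per leg = 12
FL: stance ticks = 12; W→S at t=0 → φ=0
FR: stance ticks = 12; W→S at t=10 → φ=14
RL: stance ticks = 12; W→S at t=11 → φ=13
RR: stance ticks = 12; W→S at t=4 → φ=20


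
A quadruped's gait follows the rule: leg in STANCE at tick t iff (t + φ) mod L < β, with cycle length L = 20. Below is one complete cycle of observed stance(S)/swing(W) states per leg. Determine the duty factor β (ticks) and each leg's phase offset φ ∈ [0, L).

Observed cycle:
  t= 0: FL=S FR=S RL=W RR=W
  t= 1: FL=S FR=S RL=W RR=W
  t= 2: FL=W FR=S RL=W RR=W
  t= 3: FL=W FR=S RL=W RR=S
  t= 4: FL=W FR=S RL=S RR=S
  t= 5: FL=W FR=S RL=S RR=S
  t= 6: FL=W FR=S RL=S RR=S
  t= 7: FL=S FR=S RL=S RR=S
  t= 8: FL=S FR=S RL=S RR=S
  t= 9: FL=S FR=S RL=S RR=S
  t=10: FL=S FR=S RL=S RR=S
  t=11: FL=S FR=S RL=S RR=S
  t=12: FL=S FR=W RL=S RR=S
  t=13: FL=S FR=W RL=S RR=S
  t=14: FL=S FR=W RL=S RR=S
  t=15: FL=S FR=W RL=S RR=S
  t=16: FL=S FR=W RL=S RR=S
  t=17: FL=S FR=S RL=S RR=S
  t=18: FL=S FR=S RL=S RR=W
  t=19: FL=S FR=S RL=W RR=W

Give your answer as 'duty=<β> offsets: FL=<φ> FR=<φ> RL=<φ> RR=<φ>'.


duty β = stance ticks per leg = 15
FL: stance ticks = 15; W→S at t=7 → φ=13
FR: stance ticks = 15; W→S at t=17 → φ=3
RL: stance ticks = 15; W→S at t=4 → φ=16
RR: stance ticks = 15; W→S at t=3 → φ=17

duty=15 offsets: FL=13 FR=3 RL=16 RR=17


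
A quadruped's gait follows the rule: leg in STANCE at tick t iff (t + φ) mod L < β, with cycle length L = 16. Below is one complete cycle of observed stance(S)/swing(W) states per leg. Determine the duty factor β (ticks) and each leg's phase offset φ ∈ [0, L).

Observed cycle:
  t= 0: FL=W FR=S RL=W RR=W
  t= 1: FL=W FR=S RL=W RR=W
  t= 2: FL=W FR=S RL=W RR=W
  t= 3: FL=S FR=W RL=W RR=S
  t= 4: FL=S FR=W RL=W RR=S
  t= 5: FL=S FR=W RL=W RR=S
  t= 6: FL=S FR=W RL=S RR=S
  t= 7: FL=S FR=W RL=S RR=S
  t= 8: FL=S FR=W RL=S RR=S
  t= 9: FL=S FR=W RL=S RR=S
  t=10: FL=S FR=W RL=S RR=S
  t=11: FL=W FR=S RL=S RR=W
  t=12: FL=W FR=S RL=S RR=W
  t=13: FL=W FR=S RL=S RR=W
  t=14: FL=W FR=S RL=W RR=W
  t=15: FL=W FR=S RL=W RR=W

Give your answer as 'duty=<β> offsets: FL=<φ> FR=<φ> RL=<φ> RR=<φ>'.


duty=8 offsets: FL=13 FR=5 RL=10 RR=13

duty β = stance ticks per leg = 8
FL: stance ticks = 8; W→S at t=3 → φ=13
FR: stance ticks = 8; W→S at t=11 → φ=5
RL: stance ticks = 8; W→S at t=6 → φ=10
RR: stance ticks = 8; W→S at t=3 → φ=13


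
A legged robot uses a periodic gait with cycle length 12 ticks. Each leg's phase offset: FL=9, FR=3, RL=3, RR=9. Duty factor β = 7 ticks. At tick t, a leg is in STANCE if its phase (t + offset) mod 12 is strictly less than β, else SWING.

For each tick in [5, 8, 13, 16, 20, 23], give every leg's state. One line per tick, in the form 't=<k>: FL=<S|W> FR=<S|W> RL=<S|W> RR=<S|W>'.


t=5: phase=(2,8,8,2) vs β=7 → FL=S FR=W RL=W RR=S
t=8: phase=(5,11,11,5) vs β=7 → FL=S FR=W RL=W RR=S
t=13: phase=(10,4,4,10) vs β=7 → FL=W FR=S RL=S RR=W
t=16: phase=(1,7,7,1) vs β=7 → FL=S FR=W RL=W RR=S
t=20: phase=(5,11,11,5) vs β=7 → FL=S FR=W RL=W RR=S
t=23: phase=(8,2,2,8) vs β=7 → FL=W FR=S RL=S RR=W

t=5: FL=S FR=W RL=W RR=S
t=8: FL=S FR=W RL=W RR=S
t=13: FL=W FR=S RL=S RR=W
t=16: FL=S FR=W RL=W RR=S
t=20: FL=S FR=W RL=W RR=S
t=23: FL=W FR=S RL=S RR=W


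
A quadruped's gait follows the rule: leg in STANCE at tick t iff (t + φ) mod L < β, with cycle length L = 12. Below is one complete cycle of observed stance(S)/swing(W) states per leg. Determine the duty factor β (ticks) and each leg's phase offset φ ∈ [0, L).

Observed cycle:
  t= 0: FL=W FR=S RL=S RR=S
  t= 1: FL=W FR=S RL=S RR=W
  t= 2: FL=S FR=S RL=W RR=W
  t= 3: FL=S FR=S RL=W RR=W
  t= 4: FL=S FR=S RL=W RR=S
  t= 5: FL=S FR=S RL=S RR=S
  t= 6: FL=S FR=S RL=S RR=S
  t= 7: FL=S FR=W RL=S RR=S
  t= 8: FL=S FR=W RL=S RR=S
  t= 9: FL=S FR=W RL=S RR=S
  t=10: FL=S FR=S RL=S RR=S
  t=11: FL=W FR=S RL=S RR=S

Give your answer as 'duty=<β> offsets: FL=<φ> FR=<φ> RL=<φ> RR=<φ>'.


duty=9 offsets: FL=10 FR=2 RL=7 RR=8

duty β = stance ticks per leg = 9
FL: stance ticks = 9; W→S at t=2 → φ=10
FR: stance ticks = 9; W→S at t=10 → φ=2
RL: stance ticks = 9; W→S at t=5 → φ=7
RR: stance ticks = 9; W→S at t=4 → φ=8


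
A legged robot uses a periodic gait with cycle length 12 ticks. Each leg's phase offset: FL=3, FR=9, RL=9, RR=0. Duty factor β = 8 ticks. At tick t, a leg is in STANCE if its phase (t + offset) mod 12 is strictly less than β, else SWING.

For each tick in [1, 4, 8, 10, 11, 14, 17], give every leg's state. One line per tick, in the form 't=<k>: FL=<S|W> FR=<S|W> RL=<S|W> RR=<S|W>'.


t=1: phase=(4,10,10,1) vs β=8 → FL=S FR=W RL=W RR=S
t=4: phase=(7,1,1,4) vs β=8 → FL=S FR=S RL=S RR=S
t=8: phase=(11,5,5,8) vs β=8 → FL=W FR=S RL=S RR=W
t=10: phase=(1,7,7,10) vs β=8 → FL=S FR=S RL=S RR=W
t=11: phase=(2,8,8,11) vs β=8 → FL=S FR=W RL=W RR=W
t=14: phase=(5,11,11,2) vs β=8 → FL=S FR=W RL=W RR=S
t=17: phase=(8,2,2,5) vs β=8 → FL=W FR=S RL=S RR=S

t=1: FL=S FR=W RL=W RR=S
t=4: FL=S FR=S RL=S RR=S
t=8: FL=W FR=S RL=S RR=W
t=10: FL=S FR=S RL=S RR=W
t=11: FL=S FR=W RL=W RR=W
t=14: FL=S FR=W RL=W RR=S
t=17: FL=W FR=S RL=S RR=S


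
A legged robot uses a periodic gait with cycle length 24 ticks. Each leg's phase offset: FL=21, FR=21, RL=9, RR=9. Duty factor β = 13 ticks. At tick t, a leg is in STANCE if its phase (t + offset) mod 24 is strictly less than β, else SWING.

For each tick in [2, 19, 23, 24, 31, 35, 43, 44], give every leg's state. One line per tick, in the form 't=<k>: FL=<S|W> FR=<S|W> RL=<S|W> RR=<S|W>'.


t=2: FL=W FR=W RL=S RR=S
t=19: FL=W FR=W RL=S RR=S
t=23: FL=W FR=W RL=S RR=S
t=24: FL=W FR=W RL=S RR=S
t=31: FL=S FR=S RL=W RR=W
t=35: FL=S FR=S RL=W RR=W
t=43: FL=W FR=W RL=S RR=S
t=44: FL=W FR=W RL=S RR=S

t=2: phase=(23,23,11,11) vs β=13 → FL=W FR=W RL=S RR=S
t=19: phase=(16,16,4,4) vs β=13 → FL=W FR=W RL=S RR=S
t=23: phase=(20,20,8,8) vs β=13 → FL=W FR=W RL=S RR=S
t=24: phase=(21,21,9,9) vs β=13 → FL=W FR=W RL=S RR=S
t=31: phase=(4,4,16,16) vs β=13 → FL=S FR=S RL=W RR=W
t=35: phase=(8,8,20,20) vs β=13 → FL=S FR=S RL=W RR=W
t=43: phase=(16,16,4,4) vs β=13 → FL=W FR=W RL=S RR=S
t=44: phase=(17,17,5,5) vs β=13 → FL=W FR=W RL=S RR=S


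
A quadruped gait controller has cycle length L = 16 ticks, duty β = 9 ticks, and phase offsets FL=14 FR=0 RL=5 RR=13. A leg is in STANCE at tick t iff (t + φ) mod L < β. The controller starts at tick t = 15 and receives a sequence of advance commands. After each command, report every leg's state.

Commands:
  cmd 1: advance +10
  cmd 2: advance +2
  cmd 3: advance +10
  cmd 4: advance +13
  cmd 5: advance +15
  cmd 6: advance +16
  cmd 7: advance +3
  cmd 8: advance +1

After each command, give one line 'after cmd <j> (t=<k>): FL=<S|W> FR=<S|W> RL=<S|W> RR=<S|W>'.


start t=15: FL=W FR=W RL=S RR=W
cmd 1: advance +10 → t=25, phase=(7,9,14,6) → FL=S FR=W RL=W RR=S
cmd 2: advance +2 → t=27, phase=(9,11,0,8) → FL=W FR=W RL=S RR=S
cmd 3: advance +10 → t=37, phase=(3,5,10,2) → FL=S FR=S RL=W RR=S
cmd 4: advance +13 → t=50, phase=(0,2,7,15) → FL=S FR=S RL=S RR=W
cmd 5: advance +15 → t=65, phase=(15,1,6,14) → FL=W FR=S RL=S RR=W
cmd 6: advance +16 → t=81, phase=(15,1,6,14) → FL=W FR=S RL=S RR=W
cmd 7: advance +3 → t=84, phase=(2,4,9,1) → FL=S FR=S RL=W RR=S
cmd 8: advance +1 → t=85, phase=(3,5,10,2) → FL=S FR=S RL=W RR=S

after cmd 1 (t=25): FL=S FR=W RL=W RR=S
after cmd 2 (t=27): FL=W FR=W RL=S RR=S
after cmd 3 (t=37): FL=S FR=S RL=W RR=S
after cmd 4 (t=50): FL=S FR=S RL=S RR=W
after cmd 5 (t=65): FL=W FR=S RL=S RR=W
after cmd 6 (t=81): FL=W FR=S RL=S RR=W
after cmd 7 (t=84): FL=S FR=S RL=W RR=S
after cmd 8 (t=85): FL=S FR=S RL=W RR=S


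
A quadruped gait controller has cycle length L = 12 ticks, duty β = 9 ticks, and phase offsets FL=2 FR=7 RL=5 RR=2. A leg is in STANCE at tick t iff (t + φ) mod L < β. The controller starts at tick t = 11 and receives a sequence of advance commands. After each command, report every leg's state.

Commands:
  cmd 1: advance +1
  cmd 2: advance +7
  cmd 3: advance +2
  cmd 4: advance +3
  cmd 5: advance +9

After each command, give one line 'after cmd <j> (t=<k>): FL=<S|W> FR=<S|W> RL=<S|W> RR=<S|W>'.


after cmd 1 (t=12): FL=S FR=S RL=S RR=S
after cmd 2 (t=19): FL=W FR=S RL=S RR=W
after cmd 3 (t=21): FL=W FR=S RL=S RR=W
after cmd 4 (t=24): FL=S FR=S RL=S RR=S
after cmd 5 (t=33): FL=W FR=S RL=S RR=W

start t=11: FL=S FR=S RL=S RR=S
cmd 1: advance +1 → t=12, phase=(2,7,5,2) → FL=S FR=S RL=S RR=S
cmd 2: advance +7 → t=19, phase=(9,2,0,9) → FL=W FR=S RL=S RR=W
cmd 3: advance +2 → t=21, phase=(11,4,2,11) → FL=W FR=S RL=S RR=W
cmd 4: advance +3 → t=24, phase=(2,7,5,2) → FL=S FR=S RL=S RR=S
cmd 5: advance +9 → t=33, phase=(11,4,2,11) → FL=W FR=S RL=S RR=W


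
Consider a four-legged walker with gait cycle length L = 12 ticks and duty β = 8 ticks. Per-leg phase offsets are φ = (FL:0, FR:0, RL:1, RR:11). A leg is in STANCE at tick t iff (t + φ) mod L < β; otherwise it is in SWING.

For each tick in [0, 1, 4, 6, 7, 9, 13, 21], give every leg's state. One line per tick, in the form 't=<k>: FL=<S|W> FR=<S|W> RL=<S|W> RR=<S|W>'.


t=0: FL=S FR=S RL=S RR=W
t=1: FL=S FR=S RL=S RR=S
t=4: FL=S FR=S RL=S RR=S
t=6: FL=S FR=S RL=S RR=S
t=7: FL=S FR=S RL=W RR=S
t=9: FL=W FR=W RL=W RR=W
t=13: FL=S FR=S RL=S RR=S
t=21: FL=W FR=W RL=W RR=W

t=0: phase=(0,0,1,11) vs β=8 → FL=S FR=S RL=S RR=W
t=1: phase=(1,1,2,0) vs β=8 → FL=S FR=S RL=S RR=S
t=4: phase=(4,4,5,3) vs β=8 → FL=S FR=S RL=S RR=S
t=6: phase=(6,6,7,5) vs β=8 → FL=S FR=S RL=S RR=S
t=7: phase=(7,7,8,6) vs β=8 → FL=S FR=S RL=W RR=S
t=9: phase=(9,9,10,8) vs β=8 → FL=W FR=W RL=W RR=W
t=13: phase=(1,1,2,0) vs β=8 → FL=S FR=S RL=S RR=S
t=21: phase=(9,9,10,8) vs β=8 → FL=W FR=W RL=W RR=W


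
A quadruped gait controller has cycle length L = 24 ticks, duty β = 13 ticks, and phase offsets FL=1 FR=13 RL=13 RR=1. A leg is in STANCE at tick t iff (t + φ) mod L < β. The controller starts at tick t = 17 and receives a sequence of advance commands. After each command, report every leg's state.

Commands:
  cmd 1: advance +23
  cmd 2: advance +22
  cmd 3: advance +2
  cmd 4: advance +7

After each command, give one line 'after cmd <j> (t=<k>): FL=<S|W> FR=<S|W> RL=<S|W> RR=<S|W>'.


after cmd 1 (t=40): FL=W FR=S RL=S RR=W
after cmd 2 (t=62): FL=W FR=S RL=S RR=W
after cmd 3 (t=64): FL=W FR=S RL=S RR=W
after cmd 4 (t=71): FL=S FR=S RL=S RR=S

start t=17: FL=W FR=S RL=S RR=W
cmd 1: advance +23 → t=40, phase=(17,5,5,17) → FL=W FR=S RL=S RR=W
cmd 2: advance +22 → t=62, phase=(15,3,3,15) → FL=W FR=S RL=S RR=W
cmd 3: advance +2 → t=64, phase=(17,5,5,17) → FL=W FR=S RL=S RR=W
cmd 4: advance +7 → t=71, phase=(0,12,12,0) → FL=S FR=S RL=S RR=S


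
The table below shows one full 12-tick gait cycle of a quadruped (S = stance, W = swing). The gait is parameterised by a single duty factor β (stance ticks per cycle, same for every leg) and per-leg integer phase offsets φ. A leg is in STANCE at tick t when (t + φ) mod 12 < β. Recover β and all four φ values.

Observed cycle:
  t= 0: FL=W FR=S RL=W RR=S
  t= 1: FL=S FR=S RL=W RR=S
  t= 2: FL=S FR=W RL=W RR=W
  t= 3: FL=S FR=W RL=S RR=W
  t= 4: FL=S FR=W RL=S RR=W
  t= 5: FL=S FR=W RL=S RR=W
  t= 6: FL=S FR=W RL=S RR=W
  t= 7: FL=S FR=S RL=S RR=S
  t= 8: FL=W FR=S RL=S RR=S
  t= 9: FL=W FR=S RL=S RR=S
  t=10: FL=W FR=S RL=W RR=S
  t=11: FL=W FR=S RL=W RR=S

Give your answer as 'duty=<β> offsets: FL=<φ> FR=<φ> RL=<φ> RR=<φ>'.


duty β = stance ticks per leg = 7
FL: stance ticks = 7; W→S at t=1 → φ=11
FR: stance ticks = 7; W→S at t=7 → φ=5
RL: stance ticks = 7; W→S at t=3 → φ=9
RR: stance ticks = 7; W→S at t=7 → φ=5

duty=7 offsets: FL=11 FR=5 RL=9 RR=5


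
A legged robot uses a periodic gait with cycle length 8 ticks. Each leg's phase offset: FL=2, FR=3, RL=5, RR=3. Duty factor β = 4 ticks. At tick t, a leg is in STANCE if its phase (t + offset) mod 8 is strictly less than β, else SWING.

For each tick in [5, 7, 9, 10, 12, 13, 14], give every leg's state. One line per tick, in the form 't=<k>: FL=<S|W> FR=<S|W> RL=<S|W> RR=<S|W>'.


t=5: FL=W FR=S RL=S RR=S
t=7: FL=S FR=S RL=W RR=S
t=9: FL=S FR=W RL=W RR=W
t=10: FL=W FR=W RL=W RR=W
t=12: FL=W FR=W RL=S RR=W
t=13: FL=W FR=S RL=S RR=S
t=14: FL=S FR=S RL=S RR=S

t=5: phase=(7,0,2,0) vs β=4 → FL=W FR=S RL=S RR=S
t=7: phase=(1,2,4,2) vs β=4 → FL=S FR=S RL=W RR=S
t=9: phase=(3,4,6,4) vs β=4 → FL=S FR=W RL=W RR=W
t=10: phase=(4,5,7,5) vs β=4 → FL=W FR=W RL=W RR=W
t=12: phase=(6,7,1,7) vs β=4 → FL=W FR=W RL=S RR=W
t=13: phase=(7,0,2,0) vs β=4 → FL=W FR=S RL=S RR=S
t=14: phase=(0,1,3,1) vs β=4 → FL=S FR=S RL=S RR=S


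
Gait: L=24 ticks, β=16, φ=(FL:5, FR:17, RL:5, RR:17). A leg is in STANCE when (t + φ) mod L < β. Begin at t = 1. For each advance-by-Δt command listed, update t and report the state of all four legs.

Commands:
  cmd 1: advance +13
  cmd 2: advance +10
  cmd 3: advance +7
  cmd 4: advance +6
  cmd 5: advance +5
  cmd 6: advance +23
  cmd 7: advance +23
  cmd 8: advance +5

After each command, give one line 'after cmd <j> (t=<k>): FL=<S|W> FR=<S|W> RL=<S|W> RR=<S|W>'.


after cmd 1 (t=14): FL=W FR=S RL=W RR=S
after cmd 2 (t=24): FL=S FR=W RL=S RR=W
after cmd 3 (t=31): FL=S FR=S RL=S RR=S
after cmd 4 (t=37): FL=W FR=S RL=W RR=S
after cmd 5 (t=42): FL=W FR=S RL=W RR=S
after cmd 6 (t=65): FL=W FR=S RL=W RR=S
after cmd 7 (t=88): FL=W FR=S RL=W RR=S
after cmd 8 (t=93): FL=S FR=S RL=S RR=S

start t=1: FL=S FR=W RL=S RR=W
cmd 1: advance +13 → t=14, phase=(19,7,19,7) → FL=W FR=S RL=W RR=S
cmd 2: advance +10 → t=24, phase=(5,17,5,17) → FL=S FR=W RL=S RR=W
cmd 3: advance +7 → t=31, phase=(12,0,12,0) → FL=S FR=S RL=S RR=S
cmd 4: advance +6 → t=37, phase=(18,6,18,6) → FL=W FR=S RL=W RR=S
cmd 5: advance +5 → t=42, phase=(23,11,23,11) → FL=W FR=S RL=W RR=S
cmd 6: advance +23 → t=65, phase=(22,10,22,10) → FL=W FR=S RL=W RR=S
cmd 7: advance +23 → t=88, phase=(21,9,21,9) → FL=W FR=S RL=W RR=S
cmd 8: advance +5 → t=93, phase=(2,14,2,14) → FL=S FR=S RL=S RR=S


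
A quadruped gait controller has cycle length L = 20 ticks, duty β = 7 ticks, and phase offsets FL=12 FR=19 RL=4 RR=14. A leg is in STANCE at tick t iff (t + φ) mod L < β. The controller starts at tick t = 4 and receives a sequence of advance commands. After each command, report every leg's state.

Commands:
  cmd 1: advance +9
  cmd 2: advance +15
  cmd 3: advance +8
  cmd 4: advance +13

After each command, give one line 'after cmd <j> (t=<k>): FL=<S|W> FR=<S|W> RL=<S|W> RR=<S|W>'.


start t=4: FL=W FR=S RL=W RR=W
cmd 1: advance +9 → t=13, phase=(5,12,17,7) → FL=S FR=W RL=W RR=W
cmd 2: advance +15 → t=28, phase=(0,7,12,2) → FL=S FR=W RL=W RR=S
cmd 3: advance +8 → t=36, phase=(8,15,0,10) → FL=W FR=W RL=S RR=W
cmd 4: advance +13 → t=49, phase=(1,8,13,3) → FL=S FR=W RL=W RR=S

after cmd 1 (t=13): FL=S FR=W RL=W RR=W
after cmd 2 (t=28): FL=S FR=W RL=W RR=S
after cmd 3 (t=36): FL=W FR=W RL=S RR=W
after cmd 4 (t=49): FL=S FR=W RL=W RR=S
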